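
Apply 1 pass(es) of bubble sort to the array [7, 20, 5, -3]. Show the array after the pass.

After pass 1: [7, 5, -3, 20] (2 swaps)
Total swaps: 2


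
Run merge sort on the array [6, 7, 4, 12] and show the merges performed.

Divide and conquer:
  Merge [6] + [7] -> [6, 7]
  Merge [4] + [12] -> [4, 12]
  Merge [6, 7] + [4, 12] -> [4, 6, 7, 12]


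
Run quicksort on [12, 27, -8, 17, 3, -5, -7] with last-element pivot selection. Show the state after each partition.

Partition 1: pivot=-7 at index 1 -> [-8, -7, 12, 17, 3, -5, 27]
Partition 2: pivot=27 at index 6 -> [-8, -7, 12, 17, 3, -5, 27]
Partition 3: pivot=-5 at index 2 -> [-8, -7, -5, 17, 3, 12, 27]
Partition 4: pivot=12 at index 4 -> [-8, -7, -5, 3, 12, 17, 27]


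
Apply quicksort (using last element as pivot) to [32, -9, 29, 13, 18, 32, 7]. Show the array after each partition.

Partition 1: pivot=7 at index 1 -> [-9, 7, 29, 13, 18, 32, 32]
Partition 2: pivot=32 at index 6 -> [-9, 7, 29, 13, 18, 32, 32]
Partition 3: pivot=32 at index 5 -> [-9, 7, 29, 13, 18, 32, 32]
Partition 4: pivot=18 at index 3 -> [-9, 7, 13, 18, 29, 32, 32]


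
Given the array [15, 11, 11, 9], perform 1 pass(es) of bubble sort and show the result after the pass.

After pass 1: [11, 11, 9, 15] (3 swaps)
Total swaps: 3


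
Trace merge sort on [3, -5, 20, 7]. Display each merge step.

Divide and conquer:
  Merge [3] + [-5] -> [-5, 3]
  Merge [20] + [7] -> [7, 20]
  Merge [-5, 3] + [7, 20] -> [-5, 3, 7, 20]


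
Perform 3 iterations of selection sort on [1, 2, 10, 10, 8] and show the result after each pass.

Pass 1: Select minimum 1 at index 0, swap -> [1, 2, 10, 10, 8]
Pass 2: Select minimum 2 at index 1, swap -> [1, 2, 10, 10, 8]
Pass 3: Select minimum 8 at index 4, swap -> [1, 2, 8, 10, 10]


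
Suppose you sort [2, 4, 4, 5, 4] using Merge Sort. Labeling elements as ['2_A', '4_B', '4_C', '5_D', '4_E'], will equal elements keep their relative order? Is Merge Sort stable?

Trace Merge Sort on the labeled array (the key is the number; the letter only tracks identity):
  Merge [2_A] + [4_B] -> [2_A, 4_B]
  Merge [5_D] + [4_E] -> [4_E, 5_D]
  Merge [4_C] + [4_E, 5_D] -> [4_C, 4_E, 5_D]
  Merge [2_A, 4_B] + [4_C, 4_E, 5_D] -> [2_A, 4_B, 4_C, 4_E, 5_D]
Final order: [2_A, 4_B, 4_C, 4_E, 5_D]
Equal keys:
  value 4: originally 4_B, 4_C, 4_E; after sorting 4_B, 4_C, 4_E -> order preserved
All equal keys kept their original relative order. Merge Sort is stable: when the heads of the two halves are equal the merge takes from the left half first.
Answer: Stable


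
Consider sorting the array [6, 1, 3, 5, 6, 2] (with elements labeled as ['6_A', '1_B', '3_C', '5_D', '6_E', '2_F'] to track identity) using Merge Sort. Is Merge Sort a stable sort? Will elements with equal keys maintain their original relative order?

Trace Merge Sort on the labeled array (the key is the number; the letter only tracks identity):
  Merge [1_B] + [3_C] -> [1_B, 3_C]
  Merge [6_A] + [1_B, 3_C] -> [1_B, 3_C, 6_A]
  Merge [6_E] + [2_F] -> [2_F, 6_E]
  Merge [5_D] + [2_F, 6_E] -> [2_F, 5_D, 6_E]
  Merge [1_B, 3_C, 6_A] + [2_F, 5_D, 6_E] -> [1_B, 2_F, 3_C, 5_D, 6_A, 6_E]
Final order: [1_B, 2_F, 3_C, 5_D, 6_A, 6_E]
Equal keys:
  value 6: originally 6_A, 6_E; after sorting 6_A, 6_E -> order preserved
All equal keys kept their original relative order. Merge Sort is stable: when the heads of the two halves are equal the merge takes from the left half first.
Answer: Stable


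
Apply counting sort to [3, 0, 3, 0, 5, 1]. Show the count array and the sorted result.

Count array: [2, 1, 0, 2, 0, 1]
(count[i] = number of elements equal to i)
Cumulative count: [2, 3, 3, 5, 5, 6]
Sorted: [0, 0, 1, 3, 3, 5]


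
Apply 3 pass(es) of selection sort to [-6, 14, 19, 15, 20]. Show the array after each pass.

Pass 1: Select minimum -6 at index 0, swap -> [-6, 14, 19, 15, 20]
Pass 2: Select minimum 14 at index 1, swap -> [-6, 14, 19, 15, 20]
Pass 3: Select minimum 15 at index 3, swap -> [-6, 14, 15, 19, 20]


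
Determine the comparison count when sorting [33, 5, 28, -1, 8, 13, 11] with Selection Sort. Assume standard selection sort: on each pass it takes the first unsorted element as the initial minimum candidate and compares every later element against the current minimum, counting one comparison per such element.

Pass 1: scan indices 1..6 for the minimum = 6 comparison(s); min is -1, place at index 0 -> [-1, 5, 28, 33, 8, 13, 11]
Pass 2: scan indices 2..6 for the minimum = 5 comparison(s); min is 5, place at index 1 -> [-1, 5, 28, 33, 8, 13, 11]
Pass 3: scan indices 3..6 for the minimum = 4 comparison(s); min is 8, place at index 2 -> [-1, 5, 8, 33, 28, 13, 11]
Pass 4: scan indices 4..6 for the minimum = 3 comparison(s); min is 11, place at index 3 -> [-1, 5, 8, 11, 28, 13, 33]
Pass 5: scan indices 5..6 for the minimum = 2 comparison(s); min is 13, place at index 4 -> [-1, 5, 8, 11, 13, 28, 33]
Pass 6: scan indices 6..6 for the minimum = 1 comparison(s); min is 28, place at index 5 -> [-1, 5, 8, 11, 13, 28, 33]
Selection sort always scans the whole unsorted suffix, so the count is (n-1) + (n-2) + ... + 1 = n(n-1)/2 = 7*6/2 = 21 regardless of the input order.
Total comparisons: 6 + 5 + 4 + 3 + 2 + 1 = 21


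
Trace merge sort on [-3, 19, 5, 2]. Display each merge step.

Divide and conquer:
  Merge [-3] + [19] -> [-3, 19]
  Merge [5] + [2] -> [2, 5]
  Merge [-3, 19] + [2, 5] -> [-3, 2, 5, 19]


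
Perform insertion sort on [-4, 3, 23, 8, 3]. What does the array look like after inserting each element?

First element -4 is already 'sorted'
Insert 3: shifted 0 elements -> [-4, 3, 23, 8, 3]
Insert 23: shifted 0 elements -> [-4, 3, 23, 8, 3]
Insert 8: shifted 1 elements -> [-4, 3, 8, 23, 3]
Insert 3: shifted 2 elements -> [-4, 3, 3, 8, 23]


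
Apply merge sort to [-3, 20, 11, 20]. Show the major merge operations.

Divide and conquer:
  Merge [-3] + [20] -> [-3, 20]
  Merge [11] + [20] -> [11, 20]
  Merge [-3, 20] + [11, 20] -> [-3, 11, 20, 20]


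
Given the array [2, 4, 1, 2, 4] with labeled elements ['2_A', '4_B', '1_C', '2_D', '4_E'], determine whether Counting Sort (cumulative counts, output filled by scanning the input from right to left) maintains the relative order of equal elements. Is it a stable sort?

Trace Counting Sort on the labeled array (the key is the number; the letter only tracks identity):
  Counts for values 0..4: [0, 1, 2, 0, 2]
  Cumulative counts: [0, 1, 3, 3, 5]
  Scan right to left: place 4_E at output index 4
  Scan right to left: place 2_D at output index 2
  Scan right to left: place 1_C at output index 0
  Scan right to left: place 4_B at output index 3
  Scan right to left: place 2_A at output index 1
  Output: [1_C, 2_A, 2_D, 4_B, 4_E]
Equal keys:
  value 2: originally 2_A, 2_D; after sorting 2_A, 2_D -> order preserved
  value 4: originally 4_B, 4_E; after sorting 4_B, 4_E -> order preserved
All equal keys kept their original relative order. Counting Sort is stable: scanning the input right to left with decreasing cumulative counts places later duplicates at later output positions.
Answer: Stable


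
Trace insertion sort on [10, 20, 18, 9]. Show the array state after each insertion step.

First element 10 is already 'sorted'
Insert 20: shifted 0 elements -> [10, 20, 18, 9]
Insert 18: shifted 1 elements -> [10, 18, 20, 9]
Insert 9: shifted 3 elements -> [9, 10, 18, 20]


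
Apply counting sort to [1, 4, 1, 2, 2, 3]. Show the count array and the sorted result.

Count array: [0, 2, 2, 1, 1]
(count[i] = number of elements equal to i)
Cumulative count: [0, 2, 4, 5, 6]
Sorted: [1, 1, 2, 2, 3, 4]


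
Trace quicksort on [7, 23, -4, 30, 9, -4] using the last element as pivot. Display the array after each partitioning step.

Partition 1: pivot=-4 at index 1 -> [-4, -4, 7, 30, 9, 23]
Partition 2: pivot=23 at index 4 -> [-4, -4, 7, 9, 23, 30]
Partition 3: pivot=9 at index 3 -> [-4, -4, 7, 9, 23, 30]


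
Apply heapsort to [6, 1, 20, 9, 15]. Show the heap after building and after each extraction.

Build heap: [20, 15, 6, 9, 1]
Extract 20: [15, 9, 6, 1, 20]
Extract 15: [9, 1, 6, 15, 20]
Extract 9: [6, 1, 9, 15, 20]
Extract 6: [1, 6, 9, 15, 20]


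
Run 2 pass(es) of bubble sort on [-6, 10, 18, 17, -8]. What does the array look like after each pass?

After pass 1: [-6, 10, 17, -8, 18] (2 swaps)
After pass 2: [-6, 10, -8, 17, 18] (1 swaps)
Total swaps: 3


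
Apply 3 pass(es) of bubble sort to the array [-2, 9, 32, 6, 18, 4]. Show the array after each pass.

After pass 1: [-2, 9, 6, 18, 4, 32] (3 swaps)
After pass 2: [-2, 6, 9, 4, 18, 32] (2 swaps)
After pass 3: [-2, 6, 4, 9, 18, 32] (1 swaps)
Total swaps: 6


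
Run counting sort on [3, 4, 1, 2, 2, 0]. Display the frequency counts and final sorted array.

Count array: [1, 1, 2, 1, 1]
(count[i] = number of elements equal to i)
Cumulative count: [1, 2, 4, 5, 6]
Sorted: [0, 1, 2, 2, 3, 4]


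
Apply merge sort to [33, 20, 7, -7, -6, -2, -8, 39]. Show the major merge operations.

Divide and conquer:
  Merge [33] + [20] -> [20, 33]
  Merge [7] + [-7] -> [-7, 7]
  Merge [20, 33] + [-7, 7] -> [-7, 7, 20, 33]
  Merge [-6] + [-2] -> [-6, -2]
  Merge [-8] + [39] -> [-8, 39]
  Merge [-6, -2] + [-8, 39] -> [-8, -6, -2, 39]
  Merge [-7, 7, 20, 33] + [-8, -6, -2, 39] -> [-8, -7, -6, -2, 7, 20, 33, 39]


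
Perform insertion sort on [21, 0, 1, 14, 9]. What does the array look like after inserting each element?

First element 21 is already 'sorted'
Insert 0: shifted 1 elements -> [0, 21, 1, 14, 9]
Insert 1: shifted 1 elements -> [0, 1, 21, 14, 9]
Insert 14: shifted 1 elements -> [0, 1, 14, 21, 9]
Insert 9: shifted 2 elements -> [0, 1, 9, 14, 21]


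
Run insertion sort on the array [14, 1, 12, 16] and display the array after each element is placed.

First element 14 is already 'sorted'
Insert 1: shifted 1 elements -> [1, 14, 12, 16]
Insert 12: shifted 1 elements -> [1, 12, 14, 16]
Insert 16: shifted 0 elements -> [1, 12, 14, 16]


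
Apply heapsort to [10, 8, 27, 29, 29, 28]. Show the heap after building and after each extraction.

Build heap: [29, 29, 28, 8, 10, 27]
Extract 29: [29, 27, 28, 8, 10, 29]
Extract 29: [28, 27, 10, 8, 29, 29]
Extract 28: [27, 8, 10, 28, 29, 29]
Extract 27: [10, 8, 27, 28, 29, 29]
Extract 10: [8, 10, 27, 28, 29, 29]


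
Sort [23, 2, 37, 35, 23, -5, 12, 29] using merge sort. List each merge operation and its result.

Divide and conquer:
  Merge [23] + [2] -> [2, 23]
  Merge [37] + [35] -> [35, 37]
  Merge [2, 23] + [35, 37] -> [2, 23, 35, 37]
  Merge [23] + [-5] -> [-5, 23]
  Merge [12] + [29] -> [12, 29]
  Merge [-5, 23] + [12, 29] -> [-5, 12, 23, 29]
  Merge [2, 23, 35, 37] + [-5, 12, 23, 29] -> [-5, 2, 12, 23, 23, 29, 35, 37]


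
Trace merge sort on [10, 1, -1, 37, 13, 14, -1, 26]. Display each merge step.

Divide and conquer:
  Merge [10] + [1] -> [1, 10]
  Merge [-1] + [37] -> [-1, 37]
  Merge [1, 10] + [-1, 37] -> [-1, 1, 10, 37]
  Merge [13] + [14] -> [13, 14]
  Merge [-1] + [26] -> [-1, 26]
  Merge [13, 14] + [-1, 26] -> [-1, 13, 14, 26]
  Merge [-1, 1, 10, 37] + [-1, 13, 14, 26] -> [-1, -1, 1, 10, 13, 14, 26, 37]


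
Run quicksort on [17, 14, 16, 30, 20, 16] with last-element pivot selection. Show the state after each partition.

Partition 1: pivot=16 at index 2 -> [14, 16, 16, 30, 20, 17]
Partition 2: pivot=16 at index 1 -> [14, 16, 16, 30, 20, 17]
Partition 3: pivot=17 at index 3 -> [14, 16, 16, 17, 20, 30]
Partition 4: pivot=30 at index 5 -> [14, 16, 16, 17, 20, 30]


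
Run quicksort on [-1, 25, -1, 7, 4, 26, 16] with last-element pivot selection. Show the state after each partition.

Partition 1: pivot=16 at index 4 -> [-1, -1, 7, 4, 16, 26, 25]
Partition 2: pivot=4 at index 2 -> [-1, -1, 4, 7, 16, 26, 25]
Partition 3: pivot=-1 at index 1 -> [-1, -1, 4, 7, 16, 26, 25]
Partition 4: pivot=25 at index 5 -> [-1, -1, 4, 7, 16, 25, 26]


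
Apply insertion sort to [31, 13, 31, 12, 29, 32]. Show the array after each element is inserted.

First element 31 is already 'sorted'
Insert 13: shifted 1 elements -> [13, 31, 31, 12, 29, 32]
Insert 31: shifted 0 elements -> [13, 31, 31, 12, 29, 32]
Insert 12: shifted 3 elements -> [12, 13, 31, 31, 29, 32]
Insert 29: shifted 2 elements -> [12, 13, 29, 31, 31, 32]
Insert 32: shifted 0 elements -> [12, 13, 29, 31, 31, 32]


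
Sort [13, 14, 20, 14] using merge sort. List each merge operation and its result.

Divide and conquer:
  Merge [13] + [14] -> [13, 14]
  Merge [20] + [14] -> [14, 20]
  Merge [13, 14] + [14, 20] -> [13, 14, 14, 20]


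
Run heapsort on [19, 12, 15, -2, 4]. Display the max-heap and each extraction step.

Build heap: [19, 12, 15, -2, 4]
Extract 19: [15, 12, 4, -2, 19]
Extract 15: [12, -2, 4, 15, 19]
Extract 12: [4, -2, 12, 15, 19]
Extract 4: [-2, 4, 12, 15, 19]


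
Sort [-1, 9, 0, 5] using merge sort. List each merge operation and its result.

Divide and conquer:
  Merge [-1] + [9] -> [-1, 9]
  Merge [0] + [5] -> [0, 5]
  Merge [-1, 9] + [0, 5] -> [-1, 0, 5, 9]


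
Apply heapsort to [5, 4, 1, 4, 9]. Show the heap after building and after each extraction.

Build heap: [9, 5, 1, 4, 4]
Extract 9: [5, 4, 1, 4, 9]
Extract 5: [4, 4, 1, 5, 9]
Extract 4: [4, 1, 4, 5, 9]
Extract 4: [1, 4, 4, 5, 9]


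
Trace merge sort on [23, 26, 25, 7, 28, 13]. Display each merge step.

Divide and conquer:
  Merge [26] + [25] -> [25, 26]
  Merge [23] + [25, 26] -> [23, 25, 26]
  Merge [28] + [13] -> [13, 28]
  Merge [7] + [13, 28] -> [7, 13, 28]
  Merge [23, 25, 26] + [7, 13, 28] -> [7, 13, 23, 25, 26, 28]


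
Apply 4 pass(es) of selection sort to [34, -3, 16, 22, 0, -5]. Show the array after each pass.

Pass 1: Select minimum -5 at index 5, swap -> [-5, -3, 16, 22, 0, 34]
Pass 2: Select minimum -3 at index 1, swap -> [-5, -3, 16, 22, 0, 34]
Pass 3: Select minimum 0 at index 4, swap -> [-5, -3, 0, 22, 16, 34]
Pass 4: Select minimum 16 at index 4, swap -> [-5, -3, 0, 16, 22, 34]


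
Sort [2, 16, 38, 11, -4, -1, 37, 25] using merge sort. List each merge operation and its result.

Divide and conquer:
  Merge [2] + [16] -> [2, 16]
  Merge [38] + [11] -> [11, 38]
  Merge [2, 16] + [11, 38] -> [2, 11, 16, 38]
  Merge [-4] + [-1] -> [-4, -1]
  Merge [37] + [25] -> [25, 37]
  Merge [-4, -1] + [25, 37] -> [-4, -1, 25, 37]
  Merge [2, 11, 16, 38] + [-4, -1, 25, 37] -> [-4, -1, 2, 11, 16, 25, 37, 38]


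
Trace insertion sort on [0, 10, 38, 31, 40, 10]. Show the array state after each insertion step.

First element 0 is already 'sorted'
Insert 10: shifted 0 elements -> [0, 10, 38, 31, 40, 10]
Insert 38: shifted 0 elements -> [0, 10, 38, 31, 40, 10]
Insert 31: shifted 1 elements -> [0, 10, 31, 38, 40, 10]
Insert 40: shifted 0 elements -> [0, 10, 31, 38, 40, 10]
Insert 10: shifted 3 elements -> [0, 10, 10, 31, 38, 40]


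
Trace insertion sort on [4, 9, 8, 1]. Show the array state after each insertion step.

First element 4 is already 'sorted'
Insert 9: shifted 0 elements -> [4, 9, 8, 1]
Insert 8: shifted 1 elements -> [4, 8, 9, 1]
Insert 1: shifted 3 elements -> [1, 4, 8, 9]


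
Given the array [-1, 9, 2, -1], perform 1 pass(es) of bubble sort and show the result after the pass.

After pass 1: [-1, 2, -1, 9] (2 swaps)
Total swaps: 2


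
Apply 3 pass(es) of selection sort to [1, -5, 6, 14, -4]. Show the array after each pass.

Pass 1: Select minimum -5 at index 1, swap -> [-5, 1, 6, 14, -4]
Pass 2: Select minimum -4 at index 4, swap -> [-5, -4, 6, 14, 1]
Pass 3: Select minimum 1 at index 4, swap -> [-5, -4, 1, 14, 6]


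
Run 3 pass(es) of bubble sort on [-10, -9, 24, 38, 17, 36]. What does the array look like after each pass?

After pass 1: [-10, -9, 24, 17, 36, 38] (2 swaps)
After pass 2: [-10, -9, 17, 24, 36, 38] (1 swaps)
After pass 3: [-10, -9, 17, 24, 36, 38] (0 swaps)
Total swaps: 3


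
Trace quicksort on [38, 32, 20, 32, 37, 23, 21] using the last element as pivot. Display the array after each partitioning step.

Partition 1: pivot=21 at index 1 -> [20, 21, 38, 32, 37, 23, 32]
Partition 2: pivot=32 at index 4 -> [20, 21, 32, 23, 32, 38, 37]
Partition 3: pivot=23 at index 2 -> [20, 21, 23, 32, 32, 38, 37]
Partition 4: pivot=37 at index 5 -> [20, 21, 23, 32, 32, 37, 38]


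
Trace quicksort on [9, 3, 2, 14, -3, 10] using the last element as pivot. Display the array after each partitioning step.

Partition 1: pivot=10 at index 4 -> [9, 3, 2, -3, 10, 14]
Partition 2: pivot=-3 at index 0 -> [-3, 3, 2, 9, 10, 14]
Partition 3: pivot=9 at index 3 -> [-3, 3, 2, 9, 10, 14]
Partition 4: pivot=2 at index 1 -> [-3, 2, 3, 9, 10, 14]


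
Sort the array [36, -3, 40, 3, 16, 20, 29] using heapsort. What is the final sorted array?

Build heap: [40, 16, 36, 3, -3, 20, 29]
Extract 40: [36, 16, 29, 3, -3, 20, 40]
Extract 36: [29, 16, 20, 3, -3, 36, 40]
Extract 29: [20, 16, -3, 3, 29, 36, 40]
Extract 20: [16, 3, -3, 20, 29, 36, 40]
Extract 16: [3, -3, 16, 20, 29, 36, 40]
Extract 3: [-3, 3, 16, 20, 29, 36, 40]


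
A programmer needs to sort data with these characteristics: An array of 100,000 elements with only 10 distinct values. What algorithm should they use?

Best choice: 3-way quicksort or Counting sort
Reason: 3-way (Dutch national flag) partitioning groups every copy of the pivot together, so with only d=10 distinct keys quicksort finishes in O(n log d) expected time, which is effectively linear; counting sort runs in O(n + k) where k is the size of the key range (not the number of distinct values), so it is linear when the 10 values are integers drawn from a small known range


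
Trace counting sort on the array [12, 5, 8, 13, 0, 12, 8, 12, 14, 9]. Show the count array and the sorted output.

Count array: [1, 0, 0, 0, 0, 1, 0, 0, 2, 1, 0, 0, 3, 1, 1]
(count[i] = number of elements equal to i)
Cumulative count: [1, 1, 1, 1, 1, 2, 2, 2, 4, 5, 5, 5, 8, 9, 10]
Sorted: [0, 5, 8, 8, 9, 12, 12, 12, 13, 14]


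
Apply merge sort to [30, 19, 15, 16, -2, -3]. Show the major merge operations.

Divide and conquer:
  Merge [19] + [15] -> [15, 19]
  Merge [30] + [15, 19] -> [15, 19, 30]
  Merge [-2] + [-3] -> [-3, -2]
  Merge [16] + [-3, -2] -> [-3, -2, 16]
  Merge [15, 19, 30] + [-3, -2, 16] -> [-3, -2, 15, 16, 19, 30]


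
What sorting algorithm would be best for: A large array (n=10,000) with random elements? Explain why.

Best choice: Quicksort or Mergesort
Reason: Both have O(n log n) average case; quicksort has lower constant factors


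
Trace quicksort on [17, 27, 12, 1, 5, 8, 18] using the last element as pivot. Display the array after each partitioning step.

Partition 1: pivot=18 at index 5 -> [17, 12, 1, 5, 8, 18, 27]
Partition 2: pivot=8 at index 2 -> [1, 5, 8, 12, 17, 18, 27]
Partition 3: pivot=5 at index 1 -> [1, 5, 8, 12, 17, 18, 27]
Partition 4: pivot=17 at index 4 -> [1, 5, 8, 12, 17, 18, 27]


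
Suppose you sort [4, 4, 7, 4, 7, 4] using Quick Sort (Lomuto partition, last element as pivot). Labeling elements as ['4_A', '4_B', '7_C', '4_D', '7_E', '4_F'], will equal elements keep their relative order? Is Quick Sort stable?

Trace Quick Sort on the labeled array (the key is the number; the letter only tracks identity):
  Partition indices 0..5 around pivot 4_F -> [4_A, 4_B, 4_D, 4_F, 7_E, 7_C]
  Partition indices 0..2 around pivot 4_D -> [4_A, 4_B, 4_D, 4_F, 7_E, 7_C]
  Partition indices 0..1 around pivot 4_B -> [4_A, 4_B, 4_D, 4_F, 7_E, 7_C]
  Partition indices 4..5 around pivot 7_C -> [4_A, 4_B, 4_D, 4_F, 7_E, 7_C]
Final order: [4_A, 4_B, 4_D, 4_F, 7_E, 7_C]
Equal keys:
  value 4: originally 4_A, 4_B, 4_D, 4_F; after sorting 4_A, 4_B, 4_D, 4_F -> order preserved
  value 7: originally 7_C, 7_E; after sorting 7_E, 7_C -> order changed
Equal keys were reordered, so Quick Sort is not stable: partition swaps elements across long distances and can reorder equal keys. (One such input is enough; an unstable sort may happen to preserve order on other inputs, but it gives no guarantee.)
Answer: Not stable


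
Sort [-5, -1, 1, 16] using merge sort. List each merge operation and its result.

Divide and conquer:
  Merge [-5] + [-1] -> [-5, -1]
  Merge [1] + [16] -> [1, 16]
  Merge [-5, -1] + [1, 16] -> [-5, -1, 1, 16]


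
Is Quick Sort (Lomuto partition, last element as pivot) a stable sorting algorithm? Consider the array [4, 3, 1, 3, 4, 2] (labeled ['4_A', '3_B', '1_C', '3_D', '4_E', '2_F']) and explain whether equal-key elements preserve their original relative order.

Trace Quick Sort on the labeled array (the key is the number; the letter only tracks identity):
  Partition indices 0..5 around pivot 2_F -> [1_C, 2_F, 4_A, 3_D, 4_E, 3_B]
  Partition indices 2..5 around pivot 3_B -> [1_C, 2_F, 3_D, 3_B, 4_E, 4_A]
  Partition indices 4..5 around pivot 4_A -> [1_C, 2_F, 3_D, 3_B, 4_E, 4_A]
Final order: [1_C, 2_F, 3_D, 3_B, 4_E, 4_A]
Equal keys:
  value 3: originally 3_B, 3_D; after sorting 3_D, 3_B -> order changed
  value 4: originally 4_A, 4_E; after sorting 4_E, 4_A -> order changed
Equal keys were reordered, so Quick Sort is not stable: partition swaps elements across long distances and can reorder equal keys. (One such input is enough; an unstable sort may happen to preserve order on other inputs, but it gives no guarantee.)
Answer: Not stable


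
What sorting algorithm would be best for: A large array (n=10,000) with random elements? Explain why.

Best choice: Quicksort or Mergesort
Reason: Both have O(n log n) average case; quicksort has lower constant factors


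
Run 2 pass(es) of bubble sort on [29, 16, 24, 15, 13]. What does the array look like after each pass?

After pass 1: [16, 24, 15, 13, 29] (4 swaps)
After pass 2: [16, 15, 13, 24, 29] (2 swaps)
Total swaps: 6


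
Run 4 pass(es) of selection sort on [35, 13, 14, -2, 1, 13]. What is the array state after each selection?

Pass 1: Select minimum -2 at index 3, swap -> [-2, 13, 14, 35, 1, 13]
Pass 2: Select minimum 1 at index 4, swap -> [-2, 1, 14, 35, 13, 13]
Pass 3: Select minimum 13 at index 4, swap -> [-2, 1, 13, 35, 14, 13]
Pass 4: Select minimum 13 at index 5, swap -> [-2, 1, 13, 13, 14, 35]


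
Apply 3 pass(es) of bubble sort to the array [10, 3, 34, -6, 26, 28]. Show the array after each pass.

After pass 1: [3, 10, -6, 26, 28, 34] (4 swaps)
After pass 2: [3, -6, 10, 26, 28, 34] (1 swaps)
After pass 3: [-6, 3, 10, 26, 28, 34] (1 swaps)
Total swaps: 6


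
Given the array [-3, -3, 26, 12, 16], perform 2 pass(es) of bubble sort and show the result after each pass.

After pass 1: [-3, -3, 12, 16, 26] (2 swaps)
After pass 2: [-3, -3, 12, 16, 26] (0 swaps)
Total swaps: 2


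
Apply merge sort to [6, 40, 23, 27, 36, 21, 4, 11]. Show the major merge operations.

Divide and conquer:
  Merge [6] + [40] -> [6, 40]
  Merge [23] + [27] -> [23, 27]
  Merge [6, 40] + [23, 27] -> [6, 23, 27, 40]
  Merge [36] + [21] -> [21, 36]
  Merge [4] + [11] -> [4, 11]
  Merge [21, 36] + [4, 11] -> [4, 11, 21, 36]
  Merge [6, 23, 27, 40] + [4, 11, 21, 36] -> [4, 6, 11, 21, 23, 27, 36, 40]


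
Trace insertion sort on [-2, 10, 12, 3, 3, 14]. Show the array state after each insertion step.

First element -2 is already 'sorted'
Insert 10: shifted 0 elements -> [-2, 10, 12, 3, 3, 14]
Insert 12: shifted 0 elements -> [-2, 10, 12, 3, 3, 14]
Insert 3: shifted 2 elements -> [-2, 3, 10, 12, 3, 14]
Insert 3: shifted 2 elements -> [-2, 3, 3, 10, 12, 14]
Insert 14: shifted 0 elements -> [-2, 3, 3, 10, 12, 14]


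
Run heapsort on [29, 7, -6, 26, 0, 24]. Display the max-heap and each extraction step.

Build heap: [29, 26, 24, 7, 0, -6]
Extract 29: [26, 7, 24, -6, 0, 29]
Extract 26: [24, 7, 0, -6, 26, 29]
Extract 24: [7, -6, 0, 24, 26, 29]
Extract 7: [0, -6, 7, 24, 26, 29]
Extract 0: [-6, 0, 7, 24, 26, 29]


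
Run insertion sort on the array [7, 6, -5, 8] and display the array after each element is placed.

First element 7 is already 'sorted'
Insert 6: shifted 1 elements -> [6, 7, -5, 8]
Insert -5: shifted 2 elements -> [-5, 6, 7, 8]
Insert 8: shifted 0 elements -> [-5, 6, 7, 8]


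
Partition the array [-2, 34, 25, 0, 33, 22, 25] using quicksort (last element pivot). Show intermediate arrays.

Partition 1: pivot=25 at index 4 -> [-2, 25, 0, 22, 25, 34, 33]
Partition 2: pivot=22 at index 2 -> [-2, 0, 22, 25, 25, 34, 33]
Partition 3: pivot=0 at index 1 -> [-2, 0, 22, 25, 25, 34, 33]
Partition 4: pivot=33 at index 5 -> [-2, 0, 22, 25, 25, 33, 34]


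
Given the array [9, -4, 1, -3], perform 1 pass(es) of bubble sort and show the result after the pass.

After pass 1: [-4, 1, -3, 9] (3 swaps)
Total swaps: 3


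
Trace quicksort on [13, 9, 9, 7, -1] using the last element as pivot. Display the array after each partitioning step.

Partition 1: pivot=-1 at index 0 -> [-1, 9, 9, 7, 13]
Partition 2: pivot=13 at index 4 -> [-1, 9, 9, 7, 13]
Partition 3: pivot=7 at index 1 -> [-1, 7, 9, 9, 13]
Partition 4: pivot=9 at index 3 -> [-1, 7, 9, 9, 13]


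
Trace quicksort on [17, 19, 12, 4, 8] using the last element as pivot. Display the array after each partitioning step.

Partition 1: pivot=8 at index 1 -> [4, 8, 12, 17, 19]
Partition 2: pivot=19 at index 4 -> [4, 8, 12, 17, 19]
Partition 3: pivot=17 at index 3 -> [4, 8, 12, 17, 19]


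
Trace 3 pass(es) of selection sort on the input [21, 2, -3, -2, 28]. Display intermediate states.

Pass 1: Select minimum -3 at index 2, swap -> [-3, 2, 21, -2, 28]
Pass 2: Select minimum -2 at index 3, swap -> [-3, -2, 21, 2, 28]
Pass 3: Select minimum 2 at index 3, swap -> [-3, -2, 2, 21, 28]


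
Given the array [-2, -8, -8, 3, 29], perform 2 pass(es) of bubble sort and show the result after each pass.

After pass 1: [-8, -8, -2, 3, 29] (2 swaps)
After pass 2: [-8, -8, -2, 3, 29] (0 swaps)
Total swaps: 2


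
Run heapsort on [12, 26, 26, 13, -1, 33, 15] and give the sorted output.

Build heap: [33, 26, 26, 13, -1, 12, 15]
Extract 33: [26, 15, 26, 13, -1, 12, 33]
Extract 26: [26, 15, 12, 13, -1, 26, 33]
Extract 26: [15, 13, 12, -1, 26, 26, 33]
Extract 15: [13, -1, 12, 15, 26, 26, 33]
Extract 13: [12, -1, 13, 15, 26, 26, 33]
Extract 12: [-1, 12, 13, 15, 26, 26, 33]


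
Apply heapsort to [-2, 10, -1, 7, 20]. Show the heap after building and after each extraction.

Build heap: [20, 10, -1, 7, -2]
Extract 20: [10, 7, -1, -2, 20]
Extract 10: [7, -2, -1, 10, 20]
Extract 7: [-1, -2, 7, 10, 20]
Extract -1: [-2, -1, 7, 10, 20]


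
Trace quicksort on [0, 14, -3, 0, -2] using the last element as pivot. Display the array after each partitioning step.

Partition 1: pivot=-2 at index 1 -> [-3, -2, 0, 0, 14]
Partition 2: pivot=14 at index 4 -> [-3, -2, 0, 0, 14]
Partition 3: pivot=0 at index 3 -> [-3, -2, 0, 0, 14]


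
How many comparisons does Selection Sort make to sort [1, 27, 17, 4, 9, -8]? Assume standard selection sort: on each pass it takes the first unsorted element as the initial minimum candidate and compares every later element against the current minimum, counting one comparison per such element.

Pass 1: scan indices 1..5 for the minimum = 5 comparison(s); min is -8, place at index 0 -> [-8, 27, 17, 4, 9, 1]
Pass 2: scan indices 2..5 for the minimum = 4 comparison(s); min is 1, place at index 1 -> [-8, 1, 17, 4, 9, 27]
Pass 3: scan indices 3..5 for the minimum = 3 comparison(s); min is 4, place at index 2 -> [-8, 1, 4, 17, 9, 27]
Pass 4: scan indices 4..5 for the minimum = 2 comparison(s); min is 9, place at index 3 -> [-8, 1, 4, 9, 17, 27]
Pass 5: scan indices 5..5 for the minimum = 1 comparison(s); min is 17, place at index 4 -> [-8, 1, 4, 9, 17, 27]
Selection sort always scans the whole unsorted suffix, so the count is (n-1) + (n-2) + ... + 1 = n(n-1)/2 = 6*5/2 = 15 regardless of the input order.
Total comparisons: 5 + 4 + 3 + 2 + 1 = 15


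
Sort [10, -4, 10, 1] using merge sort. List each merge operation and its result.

Divide and conquer:
  Merge [10] + [-4] -> [-4, 10]
  Merge [10] + [1] -> [1, 10]
  Merge [-4, 10] + [1, 10] -> [-4, 1, 10, 10]


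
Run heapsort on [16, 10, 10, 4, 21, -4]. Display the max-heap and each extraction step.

Build heap: [21, 16, 10, 4, 10, -4]
Extract 21: [16, 10, 10, 4, -4, 21]
Extract 16: [10, 4, 10, -4, 16, 21]
Extract 10: [10, 4, -4, 10, 16, 21]
Extract 10: [4, -4, 10, 10, 16, 21]
Extract 4: [-4, 4, 10, 10, 16, 21]


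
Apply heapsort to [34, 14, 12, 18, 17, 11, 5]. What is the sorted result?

Build heap: [34, 18, 12, 14, 17, 11, 5]
Extract 34: [18, 17, 12, 14, 5, 11, 34]
Extract 18: [17, 14, 12, 11, 5, 18, 34]
Extract 17: [14, 11, 12, 5, 17, 18, 34]
Extract 14: [12, 11, 5, 14, 17, 18, 34]
Extract 12: [11, 5, 12, 14, 17, 18, 34]
Extract 11: [5, 11, 12, 14, 17, 18, 34]


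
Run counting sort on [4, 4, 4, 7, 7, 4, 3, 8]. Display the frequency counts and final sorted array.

Count array: [0, 0, 0, 1, 4, 0, 0, 2, 1]
(count[i] = number of elements equal to i)
Cumulative count: [0, 0, 0, 1, 5, 5, 5, 7, 8]
Sorted: [3, 4, 4, 4, 4, 7, 7, 8]


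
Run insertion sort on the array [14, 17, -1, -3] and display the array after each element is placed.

First element 14 is already 'sorted'
Insert 17: shifted 0 elements -> [14, 17, -1, -3]
Insert -1: shifted 2 elements -> [-1, 14, 17, -3]
Insert -3: shifted 3 elements -> [-3, -1, 14, 17]


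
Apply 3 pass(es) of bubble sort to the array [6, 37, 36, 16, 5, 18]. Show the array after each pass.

After pass 1: [6, 36, 16, 5, 18, 37] (4 swaps)
After pass 2: [6, 16, 5, 18, 36, 37] (3 swaps)
After pass 3: [6, 5, 16, 18, 36, 37] (1 swaps)
Total swaps: 8


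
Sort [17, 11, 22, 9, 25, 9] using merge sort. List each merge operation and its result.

Divide and conquer:
  Merge [11] + [22] -> [11, 22]
  Merge [17] + [11, 22] -> [11, 17, 22]
  Merge [25] + [9] -> [9, 25]
  Merge [9] + [9, 25] -> [9, 9, 25]
  Merge [11, 17, 22] + [9, 9, 25] -> [9, 9, 11, 17, 22, 25]


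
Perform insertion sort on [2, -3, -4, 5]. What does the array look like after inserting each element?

First element 2 is already 'sorted'
Insert -3: shifted 1 elements -> [-3, 2, -4, 5]
Insert -4: shifted 2 elements -> [-4, -3, 2, 5]
Insert 5: shifted 0 elements -> [-4, -3, 2, 5]


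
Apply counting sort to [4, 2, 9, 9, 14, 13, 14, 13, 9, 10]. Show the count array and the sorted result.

Count array: [0, 0, 1, 0, 1, 0, 0, 0, 0, 3, 1, 0, 0, 2, 2]
(count[i] = number of elements equal to i)
Cumulative count: [0, 0, 1, 1, 2, 2, 2, 2, 2, 5, 6, 6, 6, 8, 10]
Sorted: [2, 4, 9, 9, 9, 10, 13, 13, 14, 14]


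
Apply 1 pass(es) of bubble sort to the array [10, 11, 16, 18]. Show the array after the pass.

After pass 1: [10, 11, 16, 18] (0 swaps)
Total swaps: 0


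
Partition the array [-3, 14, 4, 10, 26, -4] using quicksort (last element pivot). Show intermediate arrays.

Partition 1: pivot=-4 at index 0 -> [-4, 14, 4, 10, 26, -3]
Partition 2: pivot=-3 at index 1 -> [-4, -3, 4, 10, 26, 14]
Partition 3: pivot=14 at index 4 -> [-4, -3, 4, 10, 14, 26]
Partition 4: pivot=10 at index 3 -> [-4, -3, 4, 10, 14, 26]


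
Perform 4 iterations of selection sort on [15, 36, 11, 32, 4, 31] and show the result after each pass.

Pass 1: Select minimum 4 at index 4, swap -> [4, 36, 11, 32, 15, 31]
Pass 2: Select minimum 11 at index 2, swap -> [4, 11, 36, 32, 15, 31]
Pass 3: Select minimum 15 at index 4, swap -> [4, 11, 15, 32, 36, 31]
Pass 4: Select minimum 31 at index 5, swap -> [4, 11, 15, 31, 36, 32]


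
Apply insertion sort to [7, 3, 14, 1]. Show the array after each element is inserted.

First element 7 is already 'sorted'
Insert 3: shifted 1 elements -> [3, 7, 14, 1]
Insert 14: shifted 0 elements -> [3, 7, 14, 1]
Insert 1: shifted 3 elements -> [1, 3, 7, 14]


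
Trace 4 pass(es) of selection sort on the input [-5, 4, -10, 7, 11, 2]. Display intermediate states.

Pass 1: Select minimum -10 at index 2, swap -> [-10, 4, -5, 7, 11, 2]
Pass 2: Select minimum -5 at index 2, swap -> [-10, -5, 4, 7, 11, 2]
Pass 3: Select minimum 2 at index 5, swap -> [-10, -5, 2, 7, 11, 4]
Pass 4: Select minimum 4 at index 5, swap -> [-10, -5, 2, 4, 11, 7]


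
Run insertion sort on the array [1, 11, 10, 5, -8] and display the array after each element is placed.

First element 1 is already 'sorted'
Insert 11: shifted 0 elements -> [1, 11, 10, 5, -8]
Insert 10: shifted 1 elements -> [1, 10, 11, 5, -8]
Insert 5: shifted 2 elements -> [1, 5, 10, 11, -8]
Insert -8: shifted 4 elements -> [-8, 1, 5, 10, 11]


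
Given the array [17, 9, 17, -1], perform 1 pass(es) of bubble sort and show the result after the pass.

After pass 1: [9, 17, -1, 17] (2 swaps)
Total swaps: 2


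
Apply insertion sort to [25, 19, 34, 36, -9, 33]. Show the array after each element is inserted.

First element 25 is already 'sorted'
Insert 19: shifted 1 elements -> [19, 25, 34, 36, -9, 33]
Insert 34: shifted 0 elements -> [19, 25, 34, 36, -9, 33]
Insert 36: shifted 0 elements -> [19, 25, 34, 36, -9, 33]
Insert -9: shifted 4 elements -> [-9, 19, 25, 34, 36, 33]
Insert 33: shifted 2 elements -> [-9, 19, 25, 33, 34, 36]


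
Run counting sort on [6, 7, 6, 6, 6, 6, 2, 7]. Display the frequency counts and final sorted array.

Count array: [0, 0, 1, 0, 0, 0, 5, 2]
(count[i] = number of elements equal to i)
Cumulative count: [0, 0, 1, 1, 1, 1, 6, 8]
Sorted: [2, 6, 6, 6, 6, 6, 7, 7]


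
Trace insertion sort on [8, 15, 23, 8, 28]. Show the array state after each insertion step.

First element 8 is already 'sorted'
Insert 15: shifted 0 elements -> [8, 15, 23, 8, 28]
Insert 23: shifted 0 elements -> [8, 15, 23, 8, 28]
Insert 8: shifted 2 elements -> [8, 8, 15, 23, 28]
Insert 28: shifted 0 elements -> [8, 8, 15, 23, 28]


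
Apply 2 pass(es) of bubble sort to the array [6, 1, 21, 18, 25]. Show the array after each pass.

After pass 1: [1, 6, 18, 21, 25] (2 swaps)
After pass 2: [1, 6, 18, 21, 25] (0 swaps)
Total swaps: 2


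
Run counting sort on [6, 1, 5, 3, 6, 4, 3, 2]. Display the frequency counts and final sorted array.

Count array: [0, 1, 1, 2, 1, 1, 2]
(count[i] = number of elements equal to i)
Cumulative count: [0, 1, 2, 4, 5, 6, 8]
Sorted: [1, 2, 3, 3, 4, 5, 6, 6]


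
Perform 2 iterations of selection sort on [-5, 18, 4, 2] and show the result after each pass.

Pass 1: Select minimum -5 at index 0, swap -> [-5, 18, 4, 2]
Pass 2: Select minimum 2 at index 3, swap -> [-5, 2, 4, 18]


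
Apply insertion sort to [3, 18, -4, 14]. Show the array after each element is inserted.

First element 3 is already 'sorted'
Insert 18: shifted 0 elements -> [3, 18, -4, 14]
Insert -4: shifted 2 elements -> [-4, 3, 18, 14]
Insert 14: shifted 1 elements -> [-4, 3, 14, 18]


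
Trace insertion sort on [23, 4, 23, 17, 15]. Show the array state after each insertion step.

First element 23 is already 'sorted'
Insert 4: shifted 1 elements -> [4, 23, 23, 17, 15]
Insert 23: shifted 0 elements -> [4, 23, 23, 17, 15]
Insert 17: shifted 2 elements -> [4, 17, 23, 23, 15]
Insert 15: shifted 3 elements -> [4, 15, 17, 23, 23]


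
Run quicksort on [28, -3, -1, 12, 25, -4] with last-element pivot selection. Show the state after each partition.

Partition 1: pivot=-4 at index 0 -> [-4, -3, -1, 12, 25, 28]
Partition 2: pivot=28 at index 5 -> [-4, -3, -1, 12, 25, 28]
Partition 3: pivot=25 at index 4 -> [-4, -3, -1, 12, 25, 28]
Partition 4: pivot=12 at index 3 -> [-4, -3, -1, 12, 25, 28]
Partition 5: pivot=-1 at index 2 -> [-4, -3, -1, 12, 25, 28]


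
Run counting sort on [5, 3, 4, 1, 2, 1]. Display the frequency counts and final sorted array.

Count array: [0, 2, 1, 1, 1, 1]
(count[i] = number of elements equal to i)
Cumulative count: [0, 2, 3, 4, 5, 6]
Sorted: [1, 1, 2, 3, 4, 5]


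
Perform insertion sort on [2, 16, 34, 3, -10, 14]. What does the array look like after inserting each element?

First element 2 is already 'sorted'
Insert 16: shifted 0 elements -> [2, 16, 34, 3, -10, 14]
Insert 34: shifted 0 elements -> [2, 16, 34, 3, -10, 14]
Insert 3: shifted 2 elements -> [2, 3, 16, 34, -10, 14]
Insert -10: shifted 4 elements -> [-10, 2, 3, 16, 34, 14]
Insert 14: shifted 2 elements -> [-10, 2, 3, 14, 16, 34]


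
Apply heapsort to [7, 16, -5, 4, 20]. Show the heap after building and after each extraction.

Build heap: [20, 16, -5, 4, 7]
Extract 20: [16, 7, -5, 4, 20]
Extract 16: [7, 4, -5, 16, 20]
Extract 7: [4, -5, 7, 16, 20]
Extract 4: [-5, 4, 7, 16, 20]


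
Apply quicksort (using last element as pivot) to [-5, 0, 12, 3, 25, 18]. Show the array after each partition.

Partition 1: pivot=18 at index 4 -> [-5, 0, 12, 3, 18, 25]
Partition 2: pivot=3 at index 2 -> [-5, 0, 3, 12, 18, 25]
Partition 3: pivot=0 at index 1 -> [-5, 0, 3, 12, 18, 25]


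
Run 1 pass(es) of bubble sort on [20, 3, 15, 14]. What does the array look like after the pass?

After pass 1: [3, 15, 14, 20] (3 swaps)
Total swaps: 3


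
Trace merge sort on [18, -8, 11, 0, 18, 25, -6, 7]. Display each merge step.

Divide and conquer:
  Merge [18] + [-8] -> [-8, 18]
  Merge [11] + [0] -> [0, 11]
  Merge [-8, 18] + [0, 11] -> [-8, 0, 11, 18]
  Merge [18] + [25] -> [18, 25]
  Merge [-6] + [7] -> [-6, 7]
  Merge [18, 25] + [-6, 7] -> [-6, 7, 18, 25]
  Merge [-8, 0, 11, 18] + [-6, 7, 18, 25] -> [-8, -6, 0, 7, 11, 18, 18, 25]


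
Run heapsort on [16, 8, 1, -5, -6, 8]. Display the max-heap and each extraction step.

Build heap: [16, 8, 8, -5, -6, 1]
Extract 16: [8, 1, 8, -5, -6, 16]
Extract 8: [8, 1, -6, -5, 8, 16]
Extract 8: [1, -5, -6, 8, 8, 16]
Extract 1: [-5, -6, 1, 8, 8, 16]
Extract -5: [-6, -5, 1, 8, 8, 16]


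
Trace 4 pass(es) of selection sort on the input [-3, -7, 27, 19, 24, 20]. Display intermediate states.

Pass 1: Select minimum -7 at index 1, swap -> [-7, -3, 27, 19, 24, 20]
Pass 2: Select minimum -3 at index 1, swap -> [-7, -3, 27, 19, 24, 20]
Pass 3: Select minimum 19 at index 3, swap -> [-7, -3, 19, 27, 24, 20]
Pass 4: Select minimum 20 at index 5, swap -> [-7, -3, 19, 20, 24, 27]


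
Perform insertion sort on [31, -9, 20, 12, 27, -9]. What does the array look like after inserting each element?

First element 31 is already 'sorted'
Insert -9: shifted 1 elements -> [-9, 31, 20, 12, 27, -9]
Insert 20: shifted 1 elements -> [-9, 20, 31, 12, 27, -9]
Insert 12: shifted 2 elements -> [-9, 12, 20, 31, 27, -9]
Insert 27: shifted 1 elements -> [-9, 12, 20, 27, 31, -9]
Insert -9: shifted 4 elements -> [-9, -9, 12, 20, 27, 31]


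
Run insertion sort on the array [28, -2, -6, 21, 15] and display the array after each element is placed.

First element 28 is already 'sorted'
Insert -2: shifted 1 elements -> [-2, 28, -6, 21, 15]
Insert -6: shifted 2 elements -> [-6, -2, 28, 21, 15]
Insert 21: shifted 1 elements -> [-6, -2, 21, 28, 15]
Insert 15: shifted 2 elements -> [-6, -2, 15, 21, 28]


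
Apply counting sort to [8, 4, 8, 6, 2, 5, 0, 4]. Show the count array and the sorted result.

Count array: [1, 0, 1, 0, 2, 1, 1, 0, 2]
(count[i] = number of elements equal to i)
Cumulative count: [1, 1, 2, 2, 4, 5, 6, 6, 8]
Sorted: [0, 2, 4, 4, 5, 6, 8, 8]


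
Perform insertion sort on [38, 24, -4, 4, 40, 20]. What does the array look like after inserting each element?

First element 38 is already 'sorted'
Insert 24: shifted 1 elements -> [24, 38, -4, 4, 40, 20]
Insert -4: shifted 2 elements -> [-4, 24, 38, 4, 40, 20]
Insert 4: shifted 2 elements -> [-4, 4, 24, 38, 40, 20]
Insert 40: shifted 0 elements -> [-4, 4, 24, 38, 40, 20]
Insert 20: shifted 3 elements -> [-4, 4, 20, 24, 38, 40]


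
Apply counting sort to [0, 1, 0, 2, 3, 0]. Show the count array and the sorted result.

Count array: [3, 1, 1, 1]
(count[i] = number of elements equal to i)
Cumulative count: [3, 4, 5, 6]
Sorted: [0, 0, 0, 1, 2, 3]


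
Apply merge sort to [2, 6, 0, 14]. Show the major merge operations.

Divide and conquer:
  Merge [2] + [6] -> [2, 6]
  Merge [0] + [14] -> [0, 14]
  Merge [2, 6] + [0, 14] -> [0, 2, 6, 14]


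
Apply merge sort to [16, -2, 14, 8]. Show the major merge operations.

Divide and conquer:
  Merge [16] + [-2] -> [-2, 16]
  Merge [14] + [8] -> [8, 14]
  Merge [-2, 16] + [8, 14] -> [-2, 8, 14, 16]


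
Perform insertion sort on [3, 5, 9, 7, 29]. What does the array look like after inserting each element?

First element 3 is already 'sorted'
Insert 5: shifted 0 elements -> [3, 5, 9, 7, 29]
Insert 9: shifted 0 elements -> [3, 5, 9, 7, 29]
Insert 7: shifted 1 elements -> [3, 5, 7, 9, 29]
Insert 29: shifted 0 elements -> [3, 5, 7, 9, 29]
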